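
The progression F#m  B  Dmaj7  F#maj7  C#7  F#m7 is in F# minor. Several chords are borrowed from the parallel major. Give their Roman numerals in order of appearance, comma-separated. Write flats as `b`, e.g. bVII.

IV, Imaj7

In F# minor (with V from harmonic minor) the diatonic chords are F#m, G#dim, A, Bm, C#, D, E. Of the given chords, F#m, Dmaj7, C#7 and F#m7 are diatonic. B (B–D#–F#) doesn't fit — on degree 4 F# minor would have Bm (iv). B is the degree-4 chord of F# major, so it is the borrowed IV. F#maj7 (F#–A#–C#–E#) is not: scale degree 1 in F# minor carries F#m (i). In F# major the chord on that degree is F#maj7, so here it functions as Imaj7, borrowed from the parallel major.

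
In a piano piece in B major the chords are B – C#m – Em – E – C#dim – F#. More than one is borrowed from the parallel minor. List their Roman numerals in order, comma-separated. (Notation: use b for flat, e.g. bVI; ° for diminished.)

B major has the diatonic set B, C#m, D#m, E, F#, G#m, A#dim. Of the given chords, B, C#m, E and F# are diatonic. Em (E–G–B) is not: scale degree 4 in B major carries E (IV). In B minor the chord on that degree is Em, so here it functions as iv, borrowed from the parallel minor. C#dim (C#–E–G) doesn't fit — on degree 2 B major would have C#m (ii). C#dim is the degree-2 chord of B minor, so it is the borrowed ii°.

iv, ii°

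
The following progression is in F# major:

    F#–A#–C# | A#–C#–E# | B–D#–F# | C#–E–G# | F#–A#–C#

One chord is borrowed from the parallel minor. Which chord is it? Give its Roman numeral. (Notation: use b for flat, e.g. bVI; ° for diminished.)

F# major has the diatonic set F#, G#m, A#m, B, C#, D#m, E#dim. F#–A#–C# = F#, A#–C#–E# = A#m and B–D#–F# = B are all diatonic. But C#–E–G# is foreign: the diatonic V on degree 5 is C#, whereas C#m comes from F# minor. It is labeled v.

v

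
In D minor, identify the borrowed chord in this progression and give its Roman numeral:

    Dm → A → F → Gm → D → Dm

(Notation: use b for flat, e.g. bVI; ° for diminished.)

I

The diatonic triads in D minor (with V from harmonic minor) are Dm, Edim, F, Gm, A, Bb, C. Dm, A, F and Gm are all diatonic. D (D–F#–A) doesn't fit — on degree 1 D minor would have Dm (i). D is the degree-1 chord of D major, so it is the borrowed I.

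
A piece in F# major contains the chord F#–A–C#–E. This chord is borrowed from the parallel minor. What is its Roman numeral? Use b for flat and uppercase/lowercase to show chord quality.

F# is scale degree 1 in F# major. F#–A–C#–E is a minor-seventh chord — the form found in F# minor, not the diatonic I (F#). Borrowed into F# major it is written i7.

i7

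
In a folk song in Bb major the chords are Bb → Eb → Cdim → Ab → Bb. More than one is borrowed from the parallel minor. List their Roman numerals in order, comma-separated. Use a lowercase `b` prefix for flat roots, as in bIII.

The diatonic triads in Bb major are Bb, Cm, Dm, Eb, F, Gm, Adim. Bb and Eb are both diatonic. Cdim (C–Eb–Gb) doesn't fit — on degree 2 Bb major would have Cm (ii). Cdim is the degree-2 chord of Bb minor, so it is the borrowed ii°. But Ab (Ab–C–Eb) is foreign: the diatonic vii° on degree 7 is Adim, whereas Ab comes from Bb minor. It is labeled bVII.

ii°, bVII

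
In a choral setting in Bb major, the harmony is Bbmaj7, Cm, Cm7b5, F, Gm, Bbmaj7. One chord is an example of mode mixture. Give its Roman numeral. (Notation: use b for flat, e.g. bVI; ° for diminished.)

In Bb major the diatonic chords are Bb, Cm, Dm, Eb, F, Gm, Adim. Bbmaj7, Cm, F and Gm all belong to that set. But Cm7b5 (C–Eb–Gb–Bb) is foreign: the diatonic ii on degree 2 is Cm, whereas Cm7b5 comes from Bb minor. It is labeled iiø7.

iiø7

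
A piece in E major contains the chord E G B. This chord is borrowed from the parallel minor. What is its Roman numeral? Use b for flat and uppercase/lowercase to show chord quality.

i

E is scale degree 1 in E major. Diatonically E major has E (I) on that degree; E–G–B is instead the minor chord native to E minor, so it takes the label i.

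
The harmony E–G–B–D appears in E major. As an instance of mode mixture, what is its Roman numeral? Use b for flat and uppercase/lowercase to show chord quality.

i7

The root E is the diatonic 1st degree of E major; the borrowing shows in the chord quality. E–G–B–D is a minor-seventh chord — the form found in E minor, not the diatonic I (E). Borrowed into E major it is written i7.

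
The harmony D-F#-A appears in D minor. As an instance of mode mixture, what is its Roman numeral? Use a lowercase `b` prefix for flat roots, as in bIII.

I

The root D is the diatonic 1st degree of D minor; the borrowing shows in the chord quality. Diatonically D minor has Dm (i) on that degree; D–F#–A is instead the major chord native to D major, so it takes the label I.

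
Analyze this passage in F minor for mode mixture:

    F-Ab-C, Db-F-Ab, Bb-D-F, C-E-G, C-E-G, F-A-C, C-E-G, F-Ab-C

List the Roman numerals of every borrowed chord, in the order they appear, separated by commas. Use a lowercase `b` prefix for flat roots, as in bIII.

IV, I

F minor has the diatonic set Fm, Gdim, Ab, Bbm, C, Db, Eb (with V from harmonic minor). F–Ab–C = Fm, Db–F–Ab = Db and C–E–G = C all belong to that set. Bb–D–F is not: scale degree 4 in F minor carries Bbm (iv). In F major the chord on that degree is Bb, so here it functions as IV, borrowed from the parallel major. But F–A–C is foreign: the diatonic i on degree 1 is Fm, whereas F comes from F major. It is labeled I.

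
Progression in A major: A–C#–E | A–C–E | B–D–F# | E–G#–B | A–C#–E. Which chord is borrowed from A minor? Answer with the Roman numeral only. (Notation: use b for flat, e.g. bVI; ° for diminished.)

The diatonic triads in A major are A, Bm, C#m, D, E, F#m, G#dim. A–C#–E = A, B–D–F# = Bm and E–G#–B = E all belong to that set. A–C–E is not: scale degree 1 in A major carries A (I). In A minor the chord on that degree is Am, so here it functions as i, borrowed from the parallel minor.

i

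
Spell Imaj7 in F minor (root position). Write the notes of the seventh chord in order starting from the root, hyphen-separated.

Imaj7 is built on scale degree 1, which is F in both F minor and its parallel. Building the major-seventh chord from the parallel major on F: F–A–C–E.

F-A-C-E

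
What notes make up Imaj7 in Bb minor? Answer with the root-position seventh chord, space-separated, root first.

The root, Bb, is scale degree 1 — the same note in Bb minor and Bb major; only the chord quality changes. Stacking thirds in Bb major on Bb gives Bb–D–F–A.

Bb D F A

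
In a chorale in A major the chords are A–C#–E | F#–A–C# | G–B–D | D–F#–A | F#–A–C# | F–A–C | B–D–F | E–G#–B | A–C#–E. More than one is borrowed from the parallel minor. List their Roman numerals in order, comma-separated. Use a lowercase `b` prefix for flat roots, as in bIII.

bVII, bVI, ii°

In A major the diatonic chords are A, Bm, C#m, D, E, F#m, G#dim. Of the given chords, A–C#–E = A, F#–A–C# = F#m, D–F#–A = D and E–G#–B = E are diatonic. G–B–D doesn't fit — on degree 7 A major would have G#dim (vii°). G is the degree-7 chord of A minor, so it is the borrowed bVII. But F–A–C is foreign: the diatonic vi on degree 6 is F#m, whereas F comes from A minor. It is labeled bVI. B–D–F doesn't fit — on degree 2 A major would have Bm (ii). Bdim is the degree-2 chord of A minor, so it is the borrowed ii°.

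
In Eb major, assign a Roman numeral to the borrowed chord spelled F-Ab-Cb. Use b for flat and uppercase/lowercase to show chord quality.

ii°

F is scale degree 2 in Eb major. F–Ab–Cb is a diminished chord — the form found in Eb minor, not the diatonic ii (Fm). Borrowed into Eb major it is written ii°.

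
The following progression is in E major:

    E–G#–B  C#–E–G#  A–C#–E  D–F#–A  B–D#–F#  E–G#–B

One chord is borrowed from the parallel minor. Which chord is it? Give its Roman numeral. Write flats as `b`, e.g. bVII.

bVII

E major has the diatonic set E, F#m, G#m, A, B, C#m, D#dim. E–G#–B = E, C#–E–G# = C#m, A–C#–E = A and B–D#–F# = B all belong to that set. D–F#–A is not: scale degree 7 in E major carries D#dim (vii°). In E minor the chord on that degree is D, so here it functions as bVII, borrowed from the parallel minor.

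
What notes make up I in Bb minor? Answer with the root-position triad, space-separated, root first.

I is built on scale degree 1, which is Bb in both Bb minor and its parallel. Stacking thirds in Bb major on Bb gives Bb–D–F.

Bb D F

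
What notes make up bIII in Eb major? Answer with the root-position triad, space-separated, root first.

bIII is built on the lowered scale degree 3. In Eb major degree 3 is G; lowered it becomes Gb. Building the major chord from the parallel minor on Gb: Gb–Bb–Db.

Gb Bb Db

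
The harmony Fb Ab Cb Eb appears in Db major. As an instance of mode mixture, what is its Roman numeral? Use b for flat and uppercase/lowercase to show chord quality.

bIIImaj7

Fb is the lowered form of scale degree 3 in Db major (the diatonic degree 3 is F). Fb–Ab–Cb–Eb is a major-seventh chord — the form found in Db minor, not the diatonic iii (Fm). Borrowed into Db major it is written bIIImaj7.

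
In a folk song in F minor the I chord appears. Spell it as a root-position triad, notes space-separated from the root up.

The root, F, is scale degree 1 — the same note in F minor and F major; only the chord quality changes. In F major the chord on F is F–A–C.

F A C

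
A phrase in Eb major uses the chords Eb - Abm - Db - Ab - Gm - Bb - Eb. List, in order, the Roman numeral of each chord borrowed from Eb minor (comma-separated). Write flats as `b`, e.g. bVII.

iv, bVII

In Eb major the diatonic chords are Eb, Fm, Gm, Ab, Bb, Cm, Ddim. Eb, Ab, Gm and Bb all belong to that set. Abm (Ab–Cb–Eb) is not: scale degree 4 in Eb major carries Ab (IV). In Eb minor the chord on that degree is Abm, so here it functions as iv, borrowed from the parallel minor. Db (Db–F–Ab) doesn't fit — on degree 7 Eb major would have Ddim (vii°). Db is the degree-7 chord of Eb minor, so it is the borrowed bVII.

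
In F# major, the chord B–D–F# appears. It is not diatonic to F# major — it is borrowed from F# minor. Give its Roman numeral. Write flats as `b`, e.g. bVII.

iv

The root B is the diatonic 4th degree of F# major; the borrowing shows in the chord quality. Diatonically F# major has B (IV) on that degree; B–D–F# is instead the minor chord native to F# minor, so it takes the label iv.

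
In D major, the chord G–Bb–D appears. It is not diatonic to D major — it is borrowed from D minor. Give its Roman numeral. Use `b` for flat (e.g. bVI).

G is scale degree 4 in D major. The diatonic chord on degree 4 would be G (IV), but G–Bb–D is the minor chord from D minor. As a borrowed chord it is labeled iv.

iv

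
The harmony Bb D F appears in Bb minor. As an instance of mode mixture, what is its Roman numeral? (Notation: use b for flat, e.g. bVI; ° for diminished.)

I

Bb is scale degree 1 in Bb minor. Bb–D–F is a major chord — the form found in Bb major, not the diatonic i (Bbm). Borrowed into Bb minor it is written I.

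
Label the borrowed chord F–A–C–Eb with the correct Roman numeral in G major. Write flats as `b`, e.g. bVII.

The root F is the lowered 7th scale degree — diatonically G major has F# there. The diatonic chord on degree 7 would be F#dim (vii°), but F–A–C–Eb is the dominant-seventh chord from G minor. As a borrowed chord it is labeled bVII7.

bVII7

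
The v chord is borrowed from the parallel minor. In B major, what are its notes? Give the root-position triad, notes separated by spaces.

F# A C#

v is built on scale degree 5, which is F# in both B major and its parallel. Stacking thirds in B minor on F# gives F#–A–C#.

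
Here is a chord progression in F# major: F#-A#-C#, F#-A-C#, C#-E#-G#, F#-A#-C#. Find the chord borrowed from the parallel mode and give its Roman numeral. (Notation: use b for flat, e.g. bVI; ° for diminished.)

i

The diatonic triads in F# major are F#, G#m, A#m, B, C#, D#m, E#dim. Of the given chords, F#–A#–C# = F# and C#–E#–G# = C# are diatonic. F#–A–C# doesn't fit — on degree 1 F# major would have F# (I). F#m is the degree-1 chord of F# minor, so it is the borrowed i.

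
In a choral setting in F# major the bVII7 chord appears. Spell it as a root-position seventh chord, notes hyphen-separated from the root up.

bVII7 is built on the lowered scale degree 7. In F# major degree 7 is E#; lowered it becomes E. In F# minor the chord on E is E–G#–B–D.

E-G#-B-D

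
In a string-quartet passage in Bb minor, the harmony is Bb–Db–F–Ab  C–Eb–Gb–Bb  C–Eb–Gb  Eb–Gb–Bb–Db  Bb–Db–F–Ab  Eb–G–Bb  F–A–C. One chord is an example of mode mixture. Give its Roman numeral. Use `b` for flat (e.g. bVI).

In Bb minor (with V from harmonic minor) the diatonic chords are Bbm, Cdim, Db, Ebm, F, Gb, Ab. Bb–Db–F–Ab = Bbm7, C–Eb–Gb–Bb = Cm7b5, C–Eb–Gb = Cdim, Eb–Gb–Bb–Db = Ebm7 and F–A–C = F are all diatonic. Eb–G–Bb doesn't fit — on degree 4 Bb minor would have Ebm (iv). Eb is the degree-4 chord of Bb major, so it is the borrowed IV.

IV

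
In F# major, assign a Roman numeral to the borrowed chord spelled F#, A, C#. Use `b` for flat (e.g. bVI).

i

F# is scale degree 1 in F# major. F#–A–C# is a minor chord — the form found in F# minor, not the diatonic I (F#). Borrowed into F# major it is written i.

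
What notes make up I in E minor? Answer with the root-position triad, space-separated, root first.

The root, E, is scale degree 1 — the same note in E minor and E major; only the chord quality changes. Stacking thirds in E major on E gives E–G#–B.

E G# B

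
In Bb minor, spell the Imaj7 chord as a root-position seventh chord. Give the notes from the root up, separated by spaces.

The root, Bb, is scale degree 1 — the same note in Bb minor and Bb major; only the chord quality changes. Stacking thirds in Bb major on Bb gives Bb–D–F–A.

Bb D F A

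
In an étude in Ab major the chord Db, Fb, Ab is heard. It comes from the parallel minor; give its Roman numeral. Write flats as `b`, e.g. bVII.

Db is scale degree 4 in Ab major. Db–Fb–Ab is a minor chord — the form found in Ab minor, not the diatonic IV (Db). Borrowed into Ab major it is written iv.

iv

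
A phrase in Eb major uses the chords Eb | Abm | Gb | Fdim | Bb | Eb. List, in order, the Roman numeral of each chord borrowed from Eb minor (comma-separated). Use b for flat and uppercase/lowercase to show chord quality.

Eb major has the diatonic set Eb, Fm, Gm, Ab, Bb, Cm, Ddim. Eb and Bb are both diatonic. Abm (Ab–Cb–Eb) doesn't fit — on degree 4 Eb major would have Ab (IV). Abm is the degree-4 chord of Eb minor, so it is the borrowed iv. Gb (Gb–Bb–Db) doesn't fit — on degree 3 Eb major would have Gm (iii). Gb is the degree-3 chord of Eb minor, so it is the borrowed bIII. Fdim (F–Ab–Cb) is not: scale degree 2 in Eb major carries Fm (ii). In Eb minor the chord on that degree is Fdim, so here it functions as ii°, borrowed from the parallel minor.

iv, bIII, ii°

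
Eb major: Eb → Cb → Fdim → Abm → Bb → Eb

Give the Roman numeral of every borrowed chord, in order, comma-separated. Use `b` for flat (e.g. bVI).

bVI, ii°, iv

The diatonic triads in Eb major are Eb, Fm, Gm, Ab, Bb, Cm, Ddim. Eb and Bb are both diatonic. Cb (Cb–Eb–Gb) is not: scale degree 6 in Eb major carries Cm (vi). In Eb minor the chord on that degree is Cb, so here it functions as bVI, borrowed from the parallel minor. But Fdim (F–Ab–Cb) is foreign: the diatonic ii on degree 2 is Fm, whereas Fdim comes from Eb minor. It is labeled ii°. Abm (Ab–Cb–Eb) doesn't fit — on degree 4 Eb major would have Ab (IV). Abm is the degree-4 chord of Eb minor, so it is the borrowed iv.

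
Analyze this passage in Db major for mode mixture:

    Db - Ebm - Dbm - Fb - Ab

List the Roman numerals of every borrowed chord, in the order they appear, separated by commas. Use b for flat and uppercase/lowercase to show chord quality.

Db major has the diatonic set Db, Ebm, Fm, Gb, Ab, Bbm, Cdim. Db, Ebm and Ab all belong to that set. But Dbm (Db–Fb–Ab) is foreign: the diatonic I on degree 1 is Db, whereas Dbm comes from Db minor. It is labeled i. But Fb (Fb–Ab–Cb) is foreign: the diatonic iii on degree 3 is Fm, whereas Fb comes from Db minor. It is labeled bIII.

i, bIII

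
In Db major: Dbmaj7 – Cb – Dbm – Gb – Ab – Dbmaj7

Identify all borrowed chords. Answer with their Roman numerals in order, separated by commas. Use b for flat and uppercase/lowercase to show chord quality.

bVII, i

The diatonic triads in Db major are Db, Ebm, Fm, Gb, Ab, Bbm, Cdim. Dbmaj7, Gb and Ab all belong to that set. Cb (Cb–Eb–Gb) doesn't fit — on degree 7 Db major would have Cdim (vii°). Cb is the degree-7 chord of Db minor, so it is the borrowed bVII. Dbm (Db–Fb–Ab) is not: scale degree 1 in Db major carries Db (I). In Db minor the chord on that degree is Dbm, so here it functions as i, borrowed from the parallel minor.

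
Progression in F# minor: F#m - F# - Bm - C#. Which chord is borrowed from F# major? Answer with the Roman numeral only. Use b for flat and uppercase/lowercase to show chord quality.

The diatonic triads in F# minor (with V from harmonic minor) are F#m, G#dim, A, Bm, C#, D, E. F#m, Bm and C# are all diatonic. But F# (F#–A#–C#) is foreign: the diatonic i on degree 1 is F#m, whereas F# comes from F# major. It is labeled I.

I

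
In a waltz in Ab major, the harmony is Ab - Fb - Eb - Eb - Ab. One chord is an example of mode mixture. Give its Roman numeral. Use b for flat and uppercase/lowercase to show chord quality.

The diatonic triads in Ab major are Ab, Bbm, Cm, Db, Eb, Fm, Gdim. Ab and Eb are both diatonic. Fb (Fb–Ab–Cb) doesn't fit — on degree 6 Ab major would have Fm (vi). Fb is the degree-6 chord of Ab minor, so it is the borrowed bVI.

bVI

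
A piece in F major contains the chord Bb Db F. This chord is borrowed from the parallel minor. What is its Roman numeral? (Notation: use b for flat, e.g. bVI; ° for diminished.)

The root Bb is the diatonic 4th degree of F major; the borrowing shows in the chord quality. Diatonically F major has Bb (IV) on that degree; Bb–Db–F is instead the minor chord native to F minor, so it takes the label iv.

iv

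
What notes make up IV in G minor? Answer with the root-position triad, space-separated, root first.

IV is built on scale degree 4, which is C in both G minor and its parallel. In G major the chord on C is C–E–G.

C E G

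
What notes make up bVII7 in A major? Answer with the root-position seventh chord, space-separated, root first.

G B D F

Scale degree 7 in A major is G#. bVII7 uses the lowered form, G, taken from A minor. Stacking thirds in A minor on G gives G–B–D–F.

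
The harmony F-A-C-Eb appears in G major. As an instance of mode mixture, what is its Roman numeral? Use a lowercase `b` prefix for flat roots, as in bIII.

bVII7

F is the lowered form of scale degree 7 in G major (the diatonic degree 7 is F#). The diatonic chord on degree 7 would be F#dim (vii°), but F–A–C–Eb is the dominant-seventh chord from G minor. As a borrowed chord it is labeled bVII7.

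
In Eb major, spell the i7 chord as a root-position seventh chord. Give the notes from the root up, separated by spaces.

Eb Gb Bb Db

i7 is built on scale degree 1, which is Eb in both Eb major and its parallel. In Eb minor the chord on Eb is Eb–Gb–Bb–Db.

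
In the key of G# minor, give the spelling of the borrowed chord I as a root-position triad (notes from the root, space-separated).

The root, G#, is scale degree 1 — the same note in G# minor and G# major; only the chord quality changes. Building the major chord from the parallel major on G#: G#–B#–D#.

G# B# D#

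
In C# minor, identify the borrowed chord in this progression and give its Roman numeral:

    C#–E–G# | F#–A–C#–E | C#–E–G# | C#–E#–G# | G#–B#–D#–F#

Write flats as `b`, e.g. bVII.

C# minor has the diatonic set C#m, D#dim, E, F#m, G#, A, B (with V from harmonic minor). C#–E–G# = C#m, F#–A–C#–E = F#m7 and G#–B#–D#–F# = G#7 are all diatonic. But C#–E#–G# is foreign: the diatonic i on degree 1 is C#m, whereas C# comes from C# major. It is labeled I.

I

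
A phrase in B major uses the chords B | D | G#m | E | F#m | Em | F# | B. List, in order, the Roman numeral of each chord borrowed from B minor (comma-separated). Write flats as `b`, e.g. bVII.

The diatonic triads in B major are B, C#m, D#m, E, F#, G#m, A#dim. Of the given chords, B, G#m, E and F# are diatonic. D (D–F#–A) is not: scale degree 3 in B major carries D#m (iii). In B minor the chord on that degree is D, so here it functions as bIII, borrowed from the parallel minor. But F#m (F#–A–C#) is foreign: the diatonic V on degree 5 is F#, whereas F#m comes from B minor. It is labeled v. Em (E–G–B) doesn't fit — on degree 4 B major would have E (IV). Em is the degree-4 chord of B minor, so it is the borrowed iv.

bIII, v, iv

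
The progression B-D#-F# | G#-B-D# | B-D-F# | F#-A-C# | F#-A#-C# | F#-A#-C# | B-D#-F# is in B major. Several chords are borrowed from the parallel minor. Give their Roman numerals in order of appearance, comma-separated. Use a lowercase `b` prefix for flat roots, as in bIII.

i, v

The diatonic triads in B major are B, C#m, D#m, E, F#, G#m, A#dim. B–D#–F# = B, G#–B–D# = G#m and F#–A#–C# = F# are all diatonic. But B–D–F# is foreign: the diatonic I on degree 1 is B, whereas Bm comes from B minor. It is labeled i. F#–A–C# is not: scale degree 5 in B major carries F# (V). In B minor the chord on that degree is F#m, so here it functions as v, borrowed from the parallel minor.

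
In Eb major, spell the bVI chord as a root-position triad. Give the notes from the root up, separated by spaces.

Cb Eb Gb

Scale degree 6 in Eb major is C. bVI uses the lowered form, Cb, taken from Eb minor. Building the major chord from the parallel minor on Cb: Cb–Eb–Gb.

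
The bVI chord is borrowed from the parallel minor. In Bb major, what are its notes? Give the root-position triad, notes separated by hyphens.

bVI is built on the lowered scale degree 6. In Bb major degree 6 is G; lowered it becomes Gb. In Bb minor the chord on Gb is Gb–Bb–Db.

Gb-Bb-Db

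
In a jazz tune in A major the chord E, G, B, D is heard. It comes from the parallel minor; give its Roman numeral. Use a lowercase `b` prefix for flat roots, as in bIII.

The root E is the diatonic 5th degree of A major; the borrowing shows in the chord quality. Diatonically A major has E (V) on that degree; E–G–B–D is instead the minor-seventh chord native to A minor, so it takes the label v7.

v7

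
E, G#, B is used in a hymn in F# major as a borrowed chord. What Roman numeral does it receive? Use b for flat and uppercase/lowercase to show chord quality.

bVII

In F# major scale degree 7 is E#; E is its lowered form, from F# minor. The diatonic chord on degree 7 would be E#dim (vii°), but E–G#–B is the major chord from F# minor. As a borrowed chord it is labeled bVII.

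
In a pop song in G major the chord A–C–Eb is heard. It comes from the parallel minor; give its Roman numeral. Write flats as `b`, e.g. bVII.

ii°

A is scale degree 2 in G major. Diatonically G major has Am (ii) on that degree; A–C–Eb is instead the diminished chord native to G minor, so it takes the label ii°.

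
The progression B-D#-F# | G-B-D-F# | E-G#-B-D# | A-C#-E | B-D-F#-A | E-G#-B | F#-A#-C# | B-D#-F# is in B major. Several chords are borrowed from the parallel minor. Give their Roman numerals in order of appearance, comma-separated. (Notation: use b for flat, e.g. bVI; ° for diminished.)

bVImaj7, bVII, i7

The diatonic triads in B major are B, C#m, D#m, E, F#, G#m, A#dim. B–D#–F# = B, E–G#–B–D# = Emaj7, E–G#–B = E and F#–A#–C# = F# all belong to that set. But G–B–D–F# is foreign: the diatonic vi on degree 6 is G#m, whereas Gmaj7 comes from B minor. It is labeled bVImaj7. A–C#–E is not: scale degree 7 in B major carries A#dim (vii°). In B minor the chord on that degree is A, so here it functions as bVII, borrowed from the parallel minor. B–D–F#–A is not: scale degree 1 in B major carries B (I). In B minor the chord on that degree is Bm7, so here it functions as i7, borrowed from the parallel minor.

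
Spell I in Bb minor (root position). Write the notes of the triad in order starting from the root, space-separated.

Bb D F

The root, Bb, is scale degree 1 — the same note in Bb minor and Bb major; only the chord quality changes. In Bb major the chord on Bb is Bb–D–F.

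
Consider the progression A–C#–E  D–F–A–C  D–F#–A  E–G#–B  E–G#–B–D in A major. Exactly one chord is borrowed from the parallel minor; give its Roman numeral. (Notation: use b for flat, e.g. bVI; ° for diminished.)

The diatonic triads in A major are A, Bm, C#m, D, E, F#m, G#dim. A–C#–E = A, D–F#–A = D, E–G#–B = E and E–G#–B–D = E7 are all diatonic. But D–F–A–C is foreign: the diatonic IV on degree 4 is D, whereas Dm7 comes from A minor. It is labeled iv7.

iv7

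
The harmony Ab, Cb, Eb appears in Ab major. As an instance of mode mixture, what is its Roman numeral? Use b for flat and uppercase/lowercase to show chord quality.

i

Ab is scale degree 1 in Ab major. The diatonic chord on degree 1 would be Ab (I), but Ab–Cb–Eb is the minor chord from Ab minor. As a borrowed chord it is labeled i.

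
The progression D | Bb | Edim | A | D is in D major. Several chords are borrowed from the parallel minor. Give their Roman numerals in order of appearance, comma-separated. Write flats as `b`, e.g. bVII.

bVI, ii°

In D major the diatonic chords are D, Em, F#m, G, A, Bm, C#dim. Of the given chords, D and A are diatonic. Bb (Bb–D–F) doesn't fit — on degree 6 D major would have Bm (vi). Bb is the degree-6 chord of D minor, so it is the borrowed bVI. Edim (E–G–Bb) doesn't fit — on degree 2 D major would have Em (ii). Edim is the degree-2 chord of D minor, so it is the borrowed ii°.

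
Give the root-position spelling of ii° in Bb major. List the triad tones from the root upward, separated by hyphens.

ii° is built on scale degree 2, which is C in both Bb major and its parallel. Building the diminished chord from the parallel minor on C: C–Eb–Gb.

C-Eb-Gb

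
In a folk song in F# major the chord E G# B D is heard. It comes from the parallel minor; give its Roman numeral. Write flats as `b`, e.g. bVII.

E is the lowered form of scale degree 7 in F# major (the diatonic degree 7 is E#). The diatonic chord on degree 7 would be E#dim (vii°), but E–G#–B–D is the dominant-seventh chord from F# minor. As a borrowed chord it is labeled bVII7.

bVII7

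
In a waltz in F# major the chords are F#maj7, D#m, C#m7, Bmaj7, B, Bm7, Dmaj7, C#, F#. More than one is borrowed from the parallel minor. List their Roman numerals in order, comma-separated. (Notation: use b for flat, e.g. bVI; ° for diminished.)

In F# major the diatonic chords are F#, G#m, A#m, B, C#, D#m, E#dim. Of the given chords, F#maj7, D#m, Bmaj7, B, C# and F# are diatonic. C#m7 (C#–E–G#–B) doesn't fit — on degree 5 F# major would have C# (V). C#m7 is the degree-5 chord of F# minor, so it is the borrowed v7. Bm7 (B–D–F#–A) doesn't fit — on degree 4 F# major would have B (IV). Bm7 is the degree-4 chord of F# minor, so it is the borrowed iv7. Dmaj7 (D–F#–A–C#) doesn't fit — on degree 6 F# major would have D#m (vi). Dmaj7 is the degree-6 chord of F# minor, so it is the borrowed bVImaj7.

v7, iv7, bVImaj7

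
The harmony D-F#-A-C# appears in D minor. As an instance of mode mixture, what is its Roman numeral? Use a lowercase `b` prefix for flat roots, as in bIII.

The root D is the diatonic 1st degree of D minor; the borrowing shows in the chord quality. D–F#–A–C# is a major-seventh chord — the form found in D major, not the diatonic i (Dm). Borrowed into D minor it is written Imaj7.

Imaj7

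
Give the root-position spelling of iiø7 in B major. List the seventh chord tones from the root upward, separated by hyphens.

The root, C#, is scale degree 2 — the same note in B major and B minor; only the chord quality changes. Stacking thirds in B minor on C# gives C#–E–G–B.

C#-E-G-B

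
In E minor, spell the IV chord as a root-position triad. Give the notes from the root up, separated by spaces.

A C# E

IV is built on scale degree 4, which is A in both E minor and its parallel. Stacking thirds in E major on A gives A–C#–E.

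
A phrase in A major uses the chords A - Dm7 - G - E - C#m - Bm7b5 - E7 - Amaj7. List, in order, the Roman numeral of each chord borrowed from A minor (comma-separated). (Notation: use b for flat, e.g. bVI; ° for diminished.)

The diatonic triads in A major are A, Bm, C#m, D, E, F#m, G#dim. Of the given chords, A, E, C#m, E7 and Amaj7 are diatonic. Dm7 (D–F–A–C) doesn't fit — on degree 4 A major would have D (IV). Dm7 is the degree-4 chord of A minor, so it is the borrowed iv7. G (G–B–D) doesn't fit — on degree 7 A major would have G#dim (vii°). G is the degree-7 chord of A minor, so it is the borrowed bVII. Bm7b5 (B–D–F–A) doesn't fit — on degree 2 A major would have Bm (ii). Bm7b5 is the degree-2 chord of A minor, so it is the borrowed iiø7.

iv7, bVII, iiø7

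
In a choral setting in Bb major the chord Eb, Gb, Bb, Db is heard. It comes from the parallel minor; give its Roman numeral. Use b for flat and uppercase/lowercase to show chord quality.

Eb is scale degree 4 in Bb major. Diatonically Bb major has Eb (IV) on that degree; Eb–Gb–Bb–Db is instead the minor-seventh chord native to Bb minor, so it takes the label iv7.

iv7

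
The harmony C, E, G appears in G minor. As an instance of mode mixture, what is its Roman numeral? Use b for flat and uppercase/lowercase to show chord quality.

C is scale degree 4 in G minor. The diatonic chord on degree 4 would be Cm (iv), but C–E–G is the major chord from G major. As a borrowed chord it is labeled IV.

IV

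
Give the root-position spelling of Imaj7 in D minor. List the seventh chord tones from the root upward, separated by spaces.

Imaj7 is built on scale degree 1, which is D in both D minor and its parallel. Building the major-seventh chord from the parallel major on D: D–F#–A–C#.

D F# A C#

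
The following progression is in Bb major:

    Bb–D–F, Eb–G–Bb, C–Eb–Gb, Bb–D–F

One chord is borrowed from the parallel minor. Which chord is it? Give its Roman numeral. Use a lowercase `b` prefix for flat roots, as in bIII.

The diatonic triads in Bb major are Bb, Cm, Dm, Eb, F, Gm, Adim. Of the given chords, Bb–D–F = Bb and Eb–G–Bb = Eb are diatonic. But C–Eb–Gb is foreign: the diatonic ii on degree 2 is Cm, whereas Cdim comes from Bb minor. It is labeled ii°.

ii°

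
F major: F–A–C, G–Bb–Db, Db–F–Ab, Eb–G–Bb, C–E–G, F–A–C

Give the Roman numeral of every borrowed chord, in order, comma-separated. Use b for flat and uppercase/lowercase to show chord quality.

ii°, bVI, bVII

In F major the diatonic chords are F, Gm, Am, Bb, C, Dm, Edim. Of the given chords, F–A–C = F and C–E–G = C are diatonic. But G–Bb–Db is foreign: the diatonic ii on degree 2 is Gm, whereas Gdim comes from F minor. It is labeled ii°. Db–F–Ab is not: scale degree 6 in F major carries Dm (vi). In F minor the chord on that degree is Db, so here it functions as bVI, borrowed from the parallel minor. Eb–G–Bb doesn't fit — on degree 7 F major would have Edim (vii°). Eb is the degree-7 chord of F minor, so it is the borrowed bVII.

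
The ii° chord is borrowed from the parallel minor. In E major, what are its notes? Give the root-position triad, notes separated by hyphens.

The root, F#, is scale degree 2 — the same note in E major and E minor; only the chord quality changes. Stacking thirds in E minor on F# gives F#–A–C.

F#-A-C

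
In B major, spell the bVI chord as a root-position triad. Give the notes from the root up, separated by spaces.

G B D

Scale degree 6 in B major is G#. bVI uses the lowered form, G, taken from B minor. Stacking thirds in B minor on G gives G–B–D.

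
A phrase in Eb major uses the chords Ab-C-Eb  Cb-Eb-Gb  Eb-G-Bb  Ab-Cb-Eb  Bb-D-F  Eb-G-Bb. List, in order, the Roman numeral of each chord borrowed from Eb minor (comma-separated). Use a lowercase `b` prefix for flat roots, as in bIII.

Eb major has the diatonic set Eb, Fm, Gm, Ab, Bb, Cm, Ddim. Ab–C–Eb = Ab, Eb–G–Bb = Eb and Bb–D–F = Bb are all diatonic. But Cb–Eb–Gb is foreign: the diatonic vi on degree 6 is Cm, whereas Cb comes from Eb minor. It is labeled bVI. Ab–Cb–Eb doesn't fit — on degree 4 Eb major would have Ab (IV). Abm is the degree-4 chord of Eb minor, so it is the borrowed iv.

bVI, iv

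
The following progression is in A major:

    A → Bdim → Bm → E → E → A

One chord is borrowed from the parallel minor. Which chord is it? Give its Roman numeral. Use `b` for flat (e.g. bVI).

ii°

The diatonic triads in A major are A, Bm, C#m, D, E, F#m, G#dim. A, Bm and E are all diatonic. Bdim (B–D–F) is not: scale degree 2 in A major carries Bm (ii). In A minor the chord on that degree is Bdim, so here it functions as ii°, borrowed from the parallel minor.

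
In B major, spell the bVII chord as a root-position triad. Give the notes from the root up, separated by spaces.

bVII is built on the lowered scale degree 7. In B major degree 7 is A#; lowered it becomes A. Building the major chord from the parallel minor on A: A–C#–E.

A C# E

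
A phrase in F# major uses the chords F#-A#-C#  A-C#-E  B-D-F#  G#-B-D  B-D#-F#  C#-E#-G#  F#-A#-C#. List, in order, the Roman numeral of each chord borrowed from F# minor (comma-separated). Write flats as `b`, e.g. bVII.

bIII, iv, ii°

F# major has the diatonic set F#, G#m, A#m, B, C#, D#m, E#dim. F#–A#–C# = F#, B–D#–F# = B and C#–E#–G# = C# all belong to that set. A–C#–E is not: scale degree 3 in F# major carries A#m (iii). In F# minor the chord on that degree is A, so here it functions as bIII, borrowed from the parallel minor. B–D–F# is not: scale degree 4 in F# major carries B (IV). In F# minor the chord on that degree is Bm, so here it functions as iv, borrowed from the parallel minor. G#–B–D doesn't fit — on degree 2 F# major would have G#m (ii). G#dim is the degree-2 chord of F# minor, so it is the borrowed ii°.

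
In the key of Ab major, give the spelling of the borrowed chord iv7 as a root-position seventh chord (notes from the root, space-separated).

iv7 is built on scale degree 4, which is Db in both Ab major and its parallel. In Ab minor the chord on Db is Db–Fb–Ab–Cb.

Db Fb Ab Cb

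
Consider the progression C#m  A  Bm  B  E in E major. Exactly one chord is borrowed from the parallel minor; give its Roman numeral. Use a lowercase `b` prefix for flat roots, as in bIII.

In E major the diatonic chords are E, F#m, G#m, A, B, C#m, D#dim. C#m, A, B and E are all diatonic. But Bm (B–D–F#) is foreign: the diatonic V on degree 5 is B, whereas Bm comes from E minor. It is labeled v.

v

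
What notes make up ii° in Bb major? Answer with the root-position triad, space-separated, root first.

The root, C, is scale degree 2 — the same note in Bb major and Bb minor; only the chord quality changes. Building the diminished chord from the parallel minor on C: C–Eb–Gb.

C Eb Gb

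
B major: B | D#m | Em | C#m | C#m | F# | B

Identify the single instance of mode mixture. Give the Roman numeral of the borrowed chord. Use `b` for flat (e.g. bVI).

The diatonic triads in B major are B, C#m, D#m, E, F#, G#m, A#dim. Of the given chords, B, D#m, C#m and F# are diatonic. Em (E–G–B) is not: scale degree 4 in B major carries E (IV). In B minor the chord on that degree is Em, so here it functions as iv, borrowed from the parallel minor.

iv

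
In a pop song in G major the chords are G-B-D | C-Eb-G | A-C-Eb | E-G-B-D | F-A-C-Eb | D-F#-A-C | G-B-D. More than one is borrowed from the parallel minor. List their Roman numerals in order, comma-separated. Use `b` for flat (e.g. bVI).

In G major the diatonic chords are G, Am, Bm, C, D, Em, F#dim. G–B–D = G, E–G–B–D = Em7 and D–F#–A–C = D7 all belong to that set. C–Eb–G doesn't fit — on degree 4 G major would have C (IV). Cm is the degree-4 chord of G minor, so it is the borrowed iv. But A–C–Eb is foreign: the diatonic ii on degree 2 is Am, whereas Adim comes from G minor. It is labeled ii°. F–A–C–Eb is not: scale degree 7 in G major carries F#dim (vii°). In G minor the chord on that degree is F7, so here it functions as bVII7, borrowed from the parallel minor.

iv, ii°, bVII7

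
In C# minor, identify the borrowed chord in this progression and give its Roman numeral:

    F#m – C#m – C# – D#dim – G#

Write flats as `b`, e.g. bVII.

The diatonic triads in C# minor (with V from harmonic minor) are C#m, D#dim, E, F#m, G#, A, B. Of the given chords, F#m, C#m, D#dim and G# are diatonic. C# (C#–E#–G#) doesn't fit — on degree 1 C# minor would have C#m (i). C# is the degree-1 chord of C# major, so it is the borrowed I.

I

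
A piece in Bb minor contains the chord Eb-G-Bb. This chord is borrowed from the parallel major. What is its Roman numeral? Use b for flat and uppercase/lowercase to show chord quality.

The root Eb is the diatonic 4th degree of Bb minor; the borrowing shows in the chord quality. The diatonic chord on degree 4 would be Ebm (iv), but Eb–G–Bb is the major chord from Bb major. As a borrowed chord it is labeled IV.

IV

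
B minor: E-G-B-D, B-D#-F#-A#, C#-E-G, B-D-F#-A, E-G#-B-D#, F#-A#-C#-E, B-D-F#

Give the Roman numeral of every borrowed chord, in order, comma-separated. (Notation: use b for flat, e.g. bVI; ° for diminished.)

Imaj7, IVmaj7

The diatonic triads in B minor (with V from harmonic minor) are Bm, C#dim, D, Em, F#, G, A. Of the given chords, E–G–B–D = Em7, C#–E–G = C#dim, B–D–F#–A = Bm7, F#–A#–C#–E = F#7 and B–D–F# = Bm are diatonic. B–D#–F#–A# is not: scale degree 1 in B minor carries Bm (i). In B major the chord on that degree is Bmaj7, so here it functions as Imaj7, borrowed from the parallel major. E–G#–B–D# doesn't fit — on degree 4 B minor would have Em (iv). Emaj7 is the degree-4 chord of B major, so it is the borrowed IVmaj7.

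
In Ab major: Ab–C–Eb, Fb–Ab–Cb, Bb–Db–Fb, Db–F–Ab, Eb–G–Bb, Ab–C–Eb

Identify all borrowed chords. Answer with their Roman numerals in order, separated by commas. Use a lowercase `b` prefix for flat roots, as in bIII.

In Ab major the diatonic chords are Ab, Bbm, Cm, Db, Eb, Fm, Gdim. Ab–C–Eb = Ab, Db–F–Ab = Db and Eb–G–Bb = Eb all belong to that set. Fb–Ab–Cb is not: scale degree 6 in Ab major carries Fm (vi). In Ab minor the chord on that degree is Fb, so here it functions as bVI, borrowed from the parallel minor. Bb–Db–Fb is not: scale degree 2 in Ab major carries Bbm (ii). In Ab minor the chord on that degree is Bbdim, so here it functions as ii°, borrowed from the parallel minor.

bVI, ii°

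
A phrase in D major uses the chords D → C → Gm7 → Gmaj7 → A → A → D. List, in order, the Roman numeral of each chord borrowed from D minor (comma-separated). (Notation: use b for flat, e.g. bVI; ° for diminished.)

The diatonic triads in D major are D, Em, F#m, G, A, Bm, C#dim. Of the given chords, D, Gmaj7 and A are diatonic. C (C–E–G) is not: scale degree 7 in D major carries C#dim (vii°). In D minor the chord on that degree is C, so here it functions as bVII, borrowed from the parallel minor. But Gm7 (G–Bb–D–F) is foreign: the diatonic IV on degree 4 is G, whereas Gm7 comes from D minor. It is labeled iv7.

bVII, iv7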